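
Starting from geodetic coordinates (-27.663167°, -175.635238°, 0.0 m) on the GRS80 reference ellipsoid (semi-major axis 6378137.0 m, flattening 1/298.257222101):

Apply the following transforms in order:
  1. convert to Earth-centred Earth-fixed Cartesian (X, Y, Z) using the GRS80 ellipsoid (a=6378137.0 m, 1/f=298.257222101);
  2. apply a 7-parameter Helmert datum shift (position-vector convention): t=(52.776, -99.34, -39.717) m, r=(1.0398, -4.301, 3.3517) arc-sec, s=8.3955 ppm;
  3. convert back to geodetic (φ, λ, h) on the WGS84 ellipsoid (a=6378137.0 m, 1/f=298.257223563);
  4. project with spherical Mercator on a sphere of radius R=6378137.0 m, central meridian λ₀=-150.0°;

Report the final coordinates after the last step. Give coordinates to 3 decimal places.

start: φ=-27.663167°, λ=-175.635238°, h=0.000 m
→ ECEF (a=6378137.000, f=1/298.257222101): X=-5636751.2108, Y=-430237.2975, Z=-2943496.4062
→ Helmert 7p (PV): X=-5636677.3891, Y=-430417.0061, Z=-2943680.5418
→ geod (Bowring, a=6378137.000): φ=-27.66488979°, λ=-175.63336494°, h=32.4145 m
→ merc (R=6378137.0, λ₀=-150.0°): E=-2853493.1321, N=-3206789.3782

E=-2853493.132 m, N=-3206789.378 m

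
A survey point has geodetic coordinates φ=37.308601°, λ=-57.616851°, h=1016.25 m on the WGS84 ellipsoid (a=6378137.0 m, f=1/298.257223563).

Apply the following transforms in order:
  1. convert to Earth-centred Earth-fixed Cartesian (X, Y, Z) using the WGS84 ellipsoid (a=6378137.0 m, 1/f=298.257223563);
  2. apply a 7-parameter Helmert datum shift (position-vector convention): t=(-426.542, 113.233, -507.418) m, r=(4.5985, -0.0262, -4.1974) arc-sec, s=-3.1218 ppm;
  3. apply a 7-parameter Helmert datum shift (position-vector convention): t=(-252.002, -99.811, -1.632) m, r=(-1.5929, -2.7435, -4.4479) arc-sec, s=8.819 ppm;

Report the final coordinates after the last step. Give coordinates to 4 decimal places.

start: φ=37.308601°, λ=-57.616851°, h=1016.250 m
→ ECEF (a=6378137.000, f=1/298.257223563): X=2720800.9111, Y=-4290084.5951, Z=3845305.7091
→ Helmert 7p (PV): X=2720278.0857, Y=-4290099.0638, Z=3844690.9889
→ Helmert 7p (PV): X=2719906.4231, Y=-4290265.6786, Z=3844792.5766

X=2719906.4231 m, Y=-4290265.6786 m, Z=3844792.5766 m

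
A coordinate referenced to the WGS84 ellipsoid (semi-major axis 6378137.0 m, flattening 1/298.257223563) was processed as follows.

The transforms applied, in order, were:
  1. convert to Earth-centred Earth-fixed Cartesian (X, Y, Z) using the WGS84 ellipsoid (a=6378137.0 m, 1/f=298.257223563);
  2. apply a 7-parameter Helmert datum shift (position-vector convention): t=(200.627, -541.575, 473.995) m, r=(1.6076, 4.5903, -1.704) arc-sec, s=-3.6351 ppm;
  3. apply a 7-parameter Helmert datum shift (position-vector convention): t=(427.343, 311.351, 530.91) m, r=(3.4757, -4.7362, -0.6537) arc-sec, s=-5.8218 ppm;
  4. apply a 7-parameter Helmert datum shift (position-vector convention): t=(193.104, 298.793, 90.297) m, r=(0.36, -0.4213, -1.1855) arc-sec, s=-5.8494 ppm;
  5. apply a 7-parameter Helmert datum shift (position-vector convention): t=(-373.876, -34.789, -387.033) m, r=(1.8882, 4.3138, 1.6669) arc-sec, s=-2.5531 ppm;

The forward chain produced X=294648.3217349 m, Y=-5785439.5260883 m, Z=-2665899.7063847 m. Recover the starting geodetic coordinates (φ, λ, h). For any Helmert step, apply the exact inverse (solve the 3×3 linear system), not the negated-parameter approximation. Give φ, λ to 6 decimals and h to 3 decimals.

φ=-24.861876°, λ=-87.087968°, h=2960.125 m

start: X=294648.3217, Y=-5785439.5261, Z=-2665899.7064 m
→ Helmert⁻¹: X=295031.9418, Y=-5785446.2924, Z=-2665460.3470
→ Helmert⁻¹: X=294868.3716, Y=-5785781.8863, Z=-2665556.7402
→ Helmert⁻¹: X=294399.8642, Y=-5786170.9140, Z=-2666012.4308
→ Helmert⁻¹: X=294307.4435, Y=-5785668.7210, Z=-2666444.4764
→ geod (Bowring, a=6378137.000): φ=-24.86187600°, λ=-87.08796800°, h=2960.1250 m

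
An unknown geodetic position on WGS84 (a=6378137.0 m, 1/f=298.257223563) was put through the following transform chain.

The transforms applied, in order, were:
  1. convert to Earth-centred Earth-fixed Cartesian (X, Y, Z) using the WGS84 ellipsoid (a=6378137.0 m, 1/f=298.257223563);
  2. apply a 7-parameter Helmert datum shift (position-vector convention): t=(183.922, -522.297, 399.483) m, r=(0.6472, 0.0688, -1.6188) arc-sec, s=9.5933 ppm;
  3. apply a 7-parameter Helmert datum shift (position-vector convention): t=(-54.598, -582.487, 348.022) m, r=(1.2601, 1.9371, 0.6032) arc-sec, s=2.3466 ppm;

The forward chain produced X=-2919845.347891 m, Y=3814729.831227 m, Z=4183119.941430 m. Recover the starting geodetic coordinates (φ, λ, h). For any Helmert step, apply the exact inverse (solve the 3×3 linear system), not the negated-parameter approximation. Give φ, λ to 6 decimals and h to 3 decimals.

φ=41.227595°, λ=127.424532°, h=1202.801 m

start: X=-2919845.3479, Y=3814729.8312, Z=4183119.9414 m
→ Helmert⁻¹: X=-2919812.0220, Y=3815337.4567, Z=4182711.3748
→ Helmert⁻¹: X=-2919999.2740, Y=3815813.3534, Z=4182258.8231
→ geod (Bowring, a=6378137.000): φ=41.22759500°, λ=127.42453200°, h=1202.8010 m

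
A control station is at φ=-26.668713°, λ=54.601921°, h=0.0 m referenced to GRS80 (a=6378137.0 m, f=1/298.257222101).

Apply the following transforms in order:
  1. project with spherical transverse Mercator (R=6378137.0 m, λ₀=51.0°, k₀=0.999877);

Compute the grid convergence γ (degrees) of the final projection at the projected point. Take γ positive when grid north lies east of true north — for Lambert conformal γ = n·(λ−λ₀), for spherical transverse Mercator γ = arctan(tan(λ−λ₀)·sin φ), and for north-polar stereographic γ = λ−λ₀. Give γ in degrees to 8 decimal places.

start: φ=-26.668713°, λ=54.601921°, h=0.000 m
→ into tm (λ₀=51.0°): φ=-26.66871300°, λ−λ₀=3.60192100°
convergence γ = -1.61835670°

-1.61835670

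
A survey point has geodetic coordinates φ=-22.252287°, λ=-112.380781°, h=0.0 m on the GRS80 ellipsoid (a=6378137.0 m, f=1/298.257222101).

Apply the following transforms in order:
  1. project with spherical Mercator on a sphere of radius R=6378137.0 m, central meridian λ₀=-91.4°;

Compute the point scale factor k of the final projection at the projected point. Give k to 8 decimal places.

1.08046739

start: φ=-22.252287°, λ=-112.380781°, h=0.000 m
→ into merc (λ₀=-91.4°): φ=-22.25228700°, λ−λ₀=-20.98078100°
scale k = 1.08046739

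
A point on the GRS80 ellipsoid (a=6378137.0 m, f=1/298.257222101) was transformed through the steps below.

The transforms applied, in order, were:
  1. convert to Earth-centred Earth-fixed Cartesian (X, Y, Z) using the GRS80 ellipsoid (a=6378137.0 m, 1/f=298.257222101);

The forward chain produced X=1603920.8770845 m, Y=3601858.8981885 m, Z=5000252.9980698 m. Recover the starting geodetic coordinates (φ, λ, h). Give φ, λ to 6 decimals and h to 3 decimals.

φ=51.930149°, λ=65.996416°, h=2843.231 m

start: X=1603920.8771, Y=3601858.8982, Z=5000252.9981 m
→ geod (Bowring, a=6378137.000): φ=51.93014900°, λ=65.99641600°, h=2843.2310 m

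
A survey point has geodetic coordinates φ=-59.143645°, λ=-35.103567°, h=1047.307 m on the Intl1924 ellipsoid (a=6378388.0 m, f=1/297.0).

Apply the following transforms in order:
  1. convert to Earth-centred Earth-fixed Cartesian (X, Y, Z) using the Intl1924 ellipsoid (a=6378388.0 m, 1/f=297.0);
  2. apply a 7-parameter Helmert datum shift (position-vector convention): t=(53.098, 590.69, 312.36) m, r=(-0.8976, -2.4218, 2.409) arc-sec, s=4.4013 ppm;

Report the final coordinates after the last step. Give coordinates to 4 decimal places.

X=2683618.8925 m, Y=-1885632.4402 m, Z=-5452847.7819 m

start: φ=-59.143645°, λ=-35.103567°, h=1047.307 m
→ ECEF (a=6378388.000, f=1/297.0): X=2683467.9269, Y=-1886222.4386, Z=-5453175.8565
→ Helmert 7p (PV): X=2683618.8925, Y=-1885632.4402, Z=-5452847.7819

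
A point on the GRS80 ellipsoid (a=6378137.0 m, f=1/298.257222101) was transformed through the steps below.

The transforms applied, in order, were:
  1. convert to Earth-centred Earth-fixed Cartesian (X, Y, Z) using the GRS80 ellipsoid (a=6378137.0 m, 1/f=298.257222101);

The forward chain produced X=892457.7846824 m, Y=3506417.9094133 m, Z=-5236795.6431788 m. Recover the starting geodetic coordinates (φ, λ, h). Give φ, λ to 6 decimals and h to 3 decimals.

start: X=892457.7847, Y=3506417.9094, Z=-5236795.6432 m
→ geod (Bowring, a=6378137.000): φ=-55.53832600°, λ=75.72020800°, h=1538.1800 m

φ=-55.538326°, λ=75.720208°, h=1538.180 m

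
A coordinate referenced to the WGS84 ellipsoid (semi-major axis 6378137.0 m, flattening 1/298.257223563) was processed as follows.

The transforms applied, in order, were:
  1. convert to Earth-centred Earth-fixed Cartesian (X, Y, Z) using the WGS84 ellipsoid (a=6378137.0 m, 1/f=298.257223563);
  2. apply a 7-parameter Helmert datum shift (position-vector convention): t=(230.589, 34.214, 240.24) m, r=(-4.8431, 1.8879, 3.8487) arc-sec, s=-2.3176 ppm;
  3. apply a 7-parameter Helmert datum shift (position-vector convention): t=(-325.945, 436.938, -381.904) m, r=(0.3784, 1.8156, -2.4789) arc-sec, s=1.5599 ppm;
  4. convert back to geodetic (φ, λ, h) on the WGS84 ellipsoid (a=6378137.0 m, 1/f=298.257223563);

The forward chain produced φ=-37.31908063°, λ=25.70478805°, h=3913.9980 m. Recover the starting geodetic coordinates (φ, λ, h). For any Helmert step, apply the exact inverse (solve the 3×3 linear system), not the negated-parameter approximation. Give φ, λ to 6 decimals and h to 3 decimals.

start: φ=-37.319081°, λ=25.704788°, h=3913.998 m
→ ECEF (a=6378137.000, f=1/298.257223563): X=4578833.1915, Y=2204114.8846, Z=-3847987.6439
→ Helmert⁻¹: X=4579159.3763, Y=2203722.4832, Z=-3847563.4738
→ Helmert⁻¹: X=4579015.7357, Y=2203698.2810, Z=-3847718.9778
→ geod (Bowring, a=6378137.000): φ=-37.31724500°, λ=25.69966300°, h=3738.2420 m

φ=-37.317245°, λ=25.699663°, h=3738.242 m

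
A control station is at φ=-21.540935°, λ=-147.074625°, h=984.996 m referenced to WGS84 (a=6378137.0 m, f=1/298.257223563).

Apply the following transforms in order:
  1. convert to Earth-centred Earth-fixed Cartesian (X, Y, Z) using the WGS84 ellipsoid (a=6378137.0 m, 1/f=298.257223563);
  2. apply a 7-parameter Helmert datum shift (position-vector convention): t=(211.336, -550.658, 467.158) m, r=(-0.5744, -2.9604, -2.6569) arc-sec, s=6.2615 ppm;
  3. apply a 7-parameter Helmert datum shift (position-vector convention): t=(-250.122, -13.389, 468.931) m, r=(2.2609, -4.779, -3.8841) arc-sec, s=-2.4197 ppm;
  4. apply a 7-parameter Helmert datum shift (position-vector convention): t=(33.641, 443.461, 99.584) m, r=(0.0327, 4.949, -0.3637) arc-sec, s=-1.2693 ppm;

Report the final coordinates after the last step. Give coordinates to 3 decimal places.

start: φ=-21.540935°, λ=-147.074625°, h=984.996 m
→ ECEF (a=6378137.000, f=1/298.257223563): X=-4982768.3977, Y=-3226628.6568, Z=-2327569.1120
→ Helmert 7p (PV): X=-4982596.4173, Y=-3227141.8166, Z=-2327179.0579
→ Helmert 7p (PV): X=-4982841.3331, Y=-3227028.0631, Z=-2326855.3116
→ Helmert 7p (PV): X=-4982862.8867, Y=-3226571.3511, Z=-2326633.7304

X=-4982862.887 m, Y=-3226571.351 m, Z=-2326633.730 m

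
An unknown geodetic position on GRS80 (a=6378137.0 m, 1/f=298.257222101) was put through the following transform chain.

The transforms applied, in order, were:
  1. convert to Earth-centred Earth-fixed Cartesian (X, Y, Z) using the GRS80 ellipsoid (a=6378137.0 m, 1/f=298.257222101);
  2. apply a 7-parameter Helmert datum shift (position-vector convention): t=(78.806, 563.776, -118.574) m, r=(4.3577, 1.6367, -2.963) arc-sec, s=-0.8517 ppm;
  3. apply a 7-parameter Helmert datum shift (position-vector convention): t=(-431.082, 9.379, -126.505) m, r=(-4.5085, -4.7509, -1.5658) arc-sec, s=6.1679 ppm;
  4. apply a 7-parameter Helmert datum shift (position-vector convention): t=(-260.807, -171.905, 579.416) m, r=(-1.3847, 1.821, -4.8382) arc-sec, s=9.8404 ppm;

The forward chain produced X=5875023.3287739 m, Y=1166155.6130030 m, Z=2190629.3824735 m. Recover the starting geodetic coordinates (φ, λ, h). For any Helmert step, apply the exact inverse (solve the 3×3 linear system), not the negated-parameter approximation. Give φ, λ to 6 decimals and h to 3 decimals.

φ=20.208989°, λ=11.224445°, h=2346.038 m

start: X=5875023.3288, Y=1166155.6130, Z=2190629.3825 m
→ Helmert⁻¹: X=5875179.6258, Y=1166439.1482, Z=2190088.1150
→ Helmert⁻¹: X=5875616.0577, Y=1166419.3072, Z=2190091.2734
→ Helmert⁻¹: X=5875508.1271, Y=1165987.1985, Z=2190233.7011
→ geod (Bowring, a=6378137.000): φ=20.20898900°, λ=11.22444500°, h=2346.0380 m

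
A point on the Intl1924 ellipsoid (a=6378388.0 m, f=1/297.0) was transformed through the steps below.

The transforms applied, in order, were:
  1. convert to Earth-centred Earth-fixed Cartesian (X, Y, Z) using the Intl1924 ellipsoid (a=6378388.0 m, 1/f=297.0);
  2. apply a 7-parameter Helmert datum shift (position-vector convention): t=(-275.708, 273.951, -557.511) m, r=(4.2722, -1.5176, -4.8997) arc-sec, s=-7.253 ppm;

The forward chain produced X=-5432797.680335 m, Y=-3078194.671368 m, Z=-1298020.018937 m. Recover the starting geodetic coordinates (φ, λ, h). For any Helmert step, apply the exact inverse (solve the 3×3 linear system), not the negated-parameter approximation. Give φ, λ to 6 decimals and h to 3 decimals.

start: X=-5432797.6803, Y=-3078194.6714, Z=-1298020.0189 m
→ Helmert⁻¹: X=-5432497.7887, Y=-3078646.8678, Z=-1297368.1831
→ geod (Bowring, a=6378388.000): φ=-11.81465100°, λ=-150.45937000°, h=64.3820 m

φ=-11.814651°, λ=-150.459370°, h=64.382 m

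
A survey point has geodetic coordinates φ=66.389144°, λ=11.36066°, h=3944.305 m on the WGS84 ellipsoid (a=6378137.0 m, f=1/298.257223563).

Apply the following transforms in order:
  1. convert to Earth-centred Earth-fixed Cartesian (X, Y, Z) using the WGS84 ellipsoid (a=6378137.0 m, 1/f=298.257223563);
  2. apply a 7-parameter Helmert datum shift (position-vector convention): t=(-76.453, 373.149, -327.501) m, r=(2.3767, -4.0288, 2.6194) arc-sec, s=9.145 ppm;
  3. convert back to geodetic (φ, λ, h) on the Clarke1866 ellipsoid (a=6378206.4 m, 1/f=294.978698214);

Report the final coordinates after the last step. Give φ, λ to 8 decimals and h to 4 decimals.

start: φ=66.389144°, λ=11.360660°, h=3944.305 m
→ ECEF (a=6378137.000, f=1/298.257223563): X=2513152.4000, Y=504944.9430, Z=5825076.6630
→ Helmert 7p (PV): X=2512978.7399, Y=505287.5046, Z=5824857.3384
→ geod (Bowring, a=6378206.400): φ=66.39076909°, λ=11.36893175°, h=3832.4290 m

φ=66.39076909°, λ=11.36893175°, h=3832.4290 m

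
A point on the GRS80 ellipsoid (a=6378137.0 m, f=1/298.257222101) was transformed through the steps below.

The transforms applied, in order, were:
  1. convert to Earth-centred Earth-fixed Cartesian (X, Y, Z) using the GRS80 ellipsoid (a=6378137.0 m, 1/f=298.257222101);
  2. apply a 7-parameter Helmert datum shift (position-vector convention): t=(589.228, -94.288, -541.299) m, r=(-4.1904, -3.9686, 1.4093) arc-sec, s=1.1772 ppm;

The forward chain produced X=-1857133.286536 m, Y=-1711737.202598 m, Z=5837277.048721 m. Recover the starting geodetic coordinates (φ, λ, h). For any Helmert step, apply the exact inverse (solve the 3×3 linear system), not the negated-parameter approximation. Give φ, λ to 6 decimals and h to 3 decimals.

start: X=-1857133.2865, Y=-1711737.2026, Z=5837277.0487 m
→ Helmert⁻¹: X=-1857619.7017, Y=-1711746.8064, Z=5837812.4414
→ geod (Bowring, a=6378137.000): φ=66.74171700°, λ=-137.34026200°, h=776.4260 m

φ=66.741717°, λ=-137.340262°, h=776.426 m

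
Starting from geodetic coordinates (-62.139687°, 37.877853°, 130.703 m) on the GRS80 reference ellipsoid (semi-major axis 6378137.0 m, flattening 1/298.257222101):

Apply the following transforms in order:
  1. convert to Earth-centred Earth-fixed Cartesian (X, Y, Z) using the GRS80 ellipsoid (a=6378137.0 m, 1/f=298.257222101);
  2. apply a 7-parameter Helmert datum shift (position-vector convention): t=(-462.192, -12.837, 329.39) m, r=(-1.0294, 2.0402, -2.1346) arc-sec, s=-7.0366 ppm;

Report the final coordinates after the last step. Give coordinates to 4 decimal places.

X=2358375.8601 m, Y=1834804.5785 m, Z=-5615586.1749 m

start: φ=-62.139687°, λ=37.877853°, h=130.703 m
→ ECEF (a=6378137.000, f=1/298.257222101): X=2358891.2096, Y=1834882.7654, Z=-5615922.5926
→ Helmert 7p (PV): X=2358375.8601, Y=1834804.5785, Z=-5615586.1749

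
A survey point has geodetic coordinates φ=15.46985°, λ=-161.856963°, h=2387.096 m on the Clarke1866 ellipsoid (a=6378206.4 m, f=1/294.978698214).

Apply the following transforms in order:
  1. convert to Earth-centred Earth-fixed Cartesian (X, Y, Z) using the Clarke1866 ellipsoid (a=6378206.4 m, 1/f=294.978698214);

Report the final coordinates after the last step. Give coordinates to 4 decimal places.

start: φ=15.469850°, λ=-161.856963°, h=2387.096 m
→ ECEF (a=6378206.400, f=1/294.978698214): X=-5845100.8910, Y=-1915334.1642, Z=1690795.4573

X=-5845100.8910 m, Y=-1915334.1642 m, Z=1690795.4573 m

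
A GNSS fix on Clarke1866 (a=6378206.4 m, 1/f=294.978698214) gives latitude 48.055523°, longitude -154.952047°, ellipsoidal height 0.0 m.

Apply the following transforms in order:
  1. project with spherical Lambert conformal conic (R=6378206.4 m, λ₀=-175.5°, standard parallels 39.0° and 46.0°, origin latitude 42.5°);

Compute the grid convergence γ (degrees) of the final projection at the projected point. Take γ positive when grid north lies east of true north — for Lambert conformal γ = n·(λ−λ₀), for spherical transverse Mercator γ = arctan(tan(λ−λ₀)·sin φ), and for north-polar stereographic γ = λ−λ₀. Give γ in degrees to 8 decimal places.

13.89064905

start: φ=48.055523°, λ=-154.952047°, h=0.000 m
→ into lcc (λ₀=-175.5°): φ=48.05552300°, λ−λ₀=20.54795300°
convergence γ = 13.89064905°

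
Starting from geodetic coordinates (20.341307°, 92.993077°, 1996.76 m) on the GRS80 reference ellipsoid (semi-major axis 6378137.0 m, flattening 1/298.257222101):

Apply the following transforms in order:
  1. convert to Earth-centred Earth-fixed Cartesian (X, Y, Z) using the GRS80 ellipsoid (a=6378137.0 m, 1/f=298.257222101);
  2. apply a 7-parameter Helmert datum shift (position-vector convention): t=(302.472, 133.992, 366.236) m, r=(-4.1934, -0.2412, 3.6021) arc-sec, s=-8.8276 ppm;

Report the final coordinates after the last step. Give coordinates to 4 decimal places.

start: φ=20.341307°, λ=92.993077°, h=1996.760 m
→ ECEF (a=6378137.000, f=1/298.257222101): X=-312491.8028, Y=5976515.7617, Z=2203858.3554
→ Helmert 7p (PV): X=-312293.5192, Y=5976636.3427, Z=2204083.2687

X=-312293.5192 m, Y=5976636.3427 m, Z=2204083.2687 m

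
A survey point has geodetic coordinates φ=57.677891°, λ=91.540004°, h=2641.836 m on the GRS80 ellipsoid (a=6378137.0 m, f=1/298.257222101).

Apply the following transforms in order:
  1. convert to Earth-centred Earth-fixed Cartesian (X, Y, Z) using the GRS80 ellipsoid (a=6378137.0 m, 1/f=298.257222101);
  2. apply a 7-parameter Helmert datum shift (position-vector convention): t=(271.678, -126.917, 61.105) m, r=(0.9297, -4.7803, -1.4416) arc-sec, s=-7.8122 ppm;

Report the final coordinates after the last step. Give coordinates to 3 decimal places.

start: φ=57.677891°, λ=91.540004°, h=2641.836 m
→ ECEF (a=6378137.000, f=1/298.257222101): X=-91908.0317, Y=3418610.7059, Z=5368874.0423
→ Helmert 7p (PV): X=-91736.1686, Y=3418433.5253, Z=5368906.4832

X=-91736.169 m, Y=3418433.525 m, Z=5368906.483 m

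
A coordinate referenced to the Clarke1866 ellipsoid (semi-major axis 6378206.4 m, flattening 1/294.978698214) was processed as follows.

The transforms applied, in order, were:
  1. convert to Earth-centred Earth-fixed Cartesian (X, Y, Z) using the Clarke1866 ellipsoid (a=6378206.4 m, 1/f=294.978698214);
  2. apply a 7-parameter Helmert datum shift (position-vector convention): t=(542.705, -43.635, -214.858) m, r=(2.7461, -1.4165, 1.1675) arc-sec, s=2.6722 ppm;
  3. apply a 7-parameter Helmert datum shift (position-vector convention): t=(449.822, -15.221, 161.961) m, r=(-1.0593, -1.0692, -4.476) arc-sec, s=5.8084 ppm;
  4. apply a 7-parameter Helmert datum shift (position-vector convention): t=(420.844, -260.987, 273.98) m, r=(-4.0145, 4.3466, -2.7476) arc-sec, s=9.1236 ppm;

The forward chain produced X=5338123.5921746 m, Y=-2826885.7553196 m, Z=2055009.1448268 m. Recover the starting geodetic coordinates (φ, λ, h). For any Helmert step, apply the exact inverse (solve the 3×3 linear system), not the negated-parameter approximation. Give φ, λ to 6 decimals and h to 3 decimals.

start: X=5338123.5922, Y=-2826885.7553, Z=2055009.1448 m
→ Helmert⁻¹: X=5337648.4015, Y=-2826567.8699, Z=2054773.8852
→ Helmert⁻¹: X=5337239.5634, Y=-2826430.9632, Z=2054557.8084
→ Helmert⁻¹: X=5336680.7107, Y=-2826382.6261, Z=2054768.1556
→ geod (Bowring, a=6378206.400): φ=18.91000900°, λ=-27.90633600°, h=2971.4660 m

φ=18.910009°, λ=-27.906336°, h=2971.466 m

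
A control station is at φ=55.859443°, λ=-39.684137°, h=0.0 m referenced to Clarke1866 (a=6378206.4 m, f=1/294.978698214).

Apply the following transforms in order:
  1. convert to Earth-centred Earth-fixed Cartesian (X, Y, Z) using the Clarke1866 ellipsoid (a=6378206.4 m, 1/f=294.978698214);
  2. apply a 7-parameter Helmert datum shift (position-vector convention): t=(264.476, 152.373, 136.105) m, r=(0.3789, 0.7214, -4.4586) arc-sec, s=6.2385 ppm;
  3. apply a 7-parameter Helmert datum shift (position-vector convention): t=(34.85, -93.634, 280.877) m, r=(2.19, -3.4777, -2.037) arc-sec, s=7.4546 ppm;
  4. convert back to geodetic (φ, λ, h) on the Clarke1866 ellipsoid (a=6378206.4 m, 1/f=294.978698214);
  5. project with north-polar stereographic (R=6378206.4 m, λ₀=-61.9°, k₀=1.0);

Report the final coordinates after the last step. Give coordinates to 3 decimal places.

start: φ=55.859443°, λ=-39.684137°, h=0.000 m
→ ECEF (a=6378206.400, f=1/294.978698214): X=2761191.2895, Y=-2291094.0881, Z=5255473.6268
→ Helmert 7p (PV): X=2761441.8477, Y=-2291025.3482, Z=5255628.6523
→ Helmert 7p (PV): X=2761386.0451, Y=-2291219.1338, Z=5255970.9422
→ geod (Bowring, a=6378206.400): φ=55.86024200°, λ=-39.68368782°, h=540.5393 m
→ stereo (R=6378206.4, λ₀=-61.9°): E=1481051.9426, N=-3626255.5248

E=1481051.943 m, N=-3626255.525 m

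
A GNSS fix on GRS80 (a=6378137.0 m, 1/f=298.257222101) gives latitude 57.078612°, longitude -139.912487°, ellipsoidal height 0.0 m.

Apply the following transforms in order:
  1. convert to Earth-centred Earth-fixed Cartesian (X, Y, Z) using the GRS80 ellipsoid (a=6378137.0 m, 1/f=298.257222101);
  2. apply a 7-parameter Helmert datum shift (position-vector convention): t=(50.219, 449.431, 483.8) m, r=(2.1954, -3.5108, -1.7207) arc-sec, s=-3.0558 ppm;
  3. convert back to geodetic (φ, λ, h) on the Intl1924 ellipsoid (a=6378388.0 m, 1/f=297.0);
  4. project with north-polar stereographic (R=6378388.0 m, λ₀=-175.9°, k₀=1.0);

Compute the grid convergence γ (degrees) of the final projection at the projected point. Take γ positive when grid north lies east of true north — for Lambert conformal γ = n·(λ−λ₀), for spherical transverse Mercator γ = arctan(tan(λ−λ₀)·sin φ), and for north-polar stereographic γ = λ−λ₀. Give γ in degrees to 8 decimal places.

35.98165037

start: φ=57.078612°, λ=-139.912487°, h=0.000 m
→ ECEF (a=6378137.000, f=1/298.257222101): X=-2658317.6486, Y=-2237521.3314, Z=5330662.9829
→ Helmert 7p (PV): X=-2658368.7042, Y=-2237099.6242, Z=5331061.4316
→ geod (Bowring, a=6378388.000): φ=57.08305843°, λ=-139.91834963°, h=21.4484 m
→ into stereo (λ₀=-175.9°): φ=57.08305843°, λ−λ₀=35.98165037°
convergence γ = 35.98165037°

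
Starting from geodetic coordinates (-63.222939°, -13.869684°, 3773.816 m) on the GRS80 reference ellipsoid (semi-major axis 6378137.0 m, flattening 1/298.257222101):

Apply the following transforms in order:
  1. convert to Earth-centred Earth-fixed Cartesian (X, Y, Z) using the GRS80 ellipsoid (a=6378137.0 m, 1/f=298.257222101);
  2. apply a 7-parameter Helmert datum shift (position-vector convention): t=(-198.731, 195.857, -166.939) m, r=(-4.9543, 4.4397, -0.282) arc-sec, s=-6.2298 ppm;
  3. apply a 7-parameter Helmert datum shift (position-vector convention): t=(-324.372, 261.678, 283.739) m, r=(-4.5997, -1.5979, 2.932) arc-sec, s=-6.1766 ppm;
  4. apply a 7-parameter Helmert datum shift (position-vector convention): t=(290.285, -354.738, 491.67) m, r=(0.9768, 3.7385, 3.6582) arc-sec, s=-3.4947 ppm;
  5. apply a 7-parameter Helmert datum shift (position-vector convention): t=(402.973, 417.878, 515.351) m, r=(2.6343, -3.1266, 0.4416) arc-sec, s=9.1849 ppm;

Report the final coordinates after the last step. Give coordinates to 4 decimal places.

X=2798900.3704 m, Y=-690613.5121 m, Z=-5673450.6242 m

start: φ=-63.222939°, λ=-13.869684°, h=3773.816 m
→ ECEF (a=6378137.000, f=1/298.257222101): X=2798821.4219, Y=-691066.8914, Z=-5674585.6126
→ Helmert 7p (PV): X=2798482.1694, Y=-691006.8533, Z=-5674760.8436
→ Helmert 7p (PV): X=2798194.2959, Y=-690827.6741, Z=-5674404.9653
→ Helmert 7p (PV): X=2798384.2073, Y=-691103.4988, Z=-5673947.4529
→ Helmert 7p (PV): X=2798900.3704, Y=-690613.5121, Z=-5673450.6242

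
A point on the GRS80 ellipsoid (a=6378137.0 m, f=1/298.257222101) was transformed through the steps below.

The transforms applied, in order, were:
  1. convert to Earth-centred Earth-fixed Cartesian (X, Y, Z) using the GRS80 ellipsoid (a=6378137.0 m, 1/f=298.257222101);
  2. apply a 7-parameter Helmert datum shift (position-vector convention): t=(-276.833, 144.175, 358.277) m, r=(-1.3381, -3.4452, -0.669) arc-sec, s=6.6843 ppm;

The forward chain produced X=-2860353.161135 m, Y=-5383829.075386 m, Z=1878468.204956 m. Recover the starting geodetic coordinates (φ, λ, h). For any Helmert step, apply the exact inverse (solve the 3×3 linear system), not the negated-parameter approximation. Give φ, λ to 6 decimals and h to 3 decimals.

φ=17.230840°, λ=-117.977651°, h=2906.704 m

start: X=-2860353.1611, Y=-5383829.0754, Z=1878468.2050 m
→ Helmert⁻¹: X=-2860008.3786, Y=-5383958.7225, Z=1878110.2170
→ geod (Bowring, a=6378137.000): φ=17.23084000°, λ=-117.97765100°, h=2906.7040 m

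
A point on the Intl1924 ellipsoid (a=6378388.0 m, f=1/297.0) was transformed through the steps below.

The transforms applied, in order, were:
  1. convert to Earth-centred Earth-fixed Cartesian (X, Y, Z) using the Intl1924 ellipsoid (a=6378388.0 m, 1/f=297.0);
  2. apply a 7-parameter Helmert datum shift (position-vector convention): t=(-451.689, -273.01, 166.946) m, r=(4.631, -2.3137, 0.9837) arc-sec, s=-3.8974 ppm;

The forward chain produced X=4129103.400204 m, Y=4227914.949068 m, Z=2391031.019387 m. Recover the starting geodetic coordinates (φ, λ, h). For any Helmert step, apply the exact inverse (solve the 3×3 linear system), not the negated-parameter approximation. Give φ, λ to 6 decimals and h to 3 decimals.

start: X=4129103.4002, Y=4227914.9491, Z=2391031.0194 m
→ Helmert⁻¹: X=4129618.1659, Y=4228238.4195, Z=2390732.1379
→ geod (Bowring, a=6378388.000): φ=22.15810700°, λ=45.67604200°, h=172.1500 m

φ=22.158107°, λ=45.676042°, h=172.150 m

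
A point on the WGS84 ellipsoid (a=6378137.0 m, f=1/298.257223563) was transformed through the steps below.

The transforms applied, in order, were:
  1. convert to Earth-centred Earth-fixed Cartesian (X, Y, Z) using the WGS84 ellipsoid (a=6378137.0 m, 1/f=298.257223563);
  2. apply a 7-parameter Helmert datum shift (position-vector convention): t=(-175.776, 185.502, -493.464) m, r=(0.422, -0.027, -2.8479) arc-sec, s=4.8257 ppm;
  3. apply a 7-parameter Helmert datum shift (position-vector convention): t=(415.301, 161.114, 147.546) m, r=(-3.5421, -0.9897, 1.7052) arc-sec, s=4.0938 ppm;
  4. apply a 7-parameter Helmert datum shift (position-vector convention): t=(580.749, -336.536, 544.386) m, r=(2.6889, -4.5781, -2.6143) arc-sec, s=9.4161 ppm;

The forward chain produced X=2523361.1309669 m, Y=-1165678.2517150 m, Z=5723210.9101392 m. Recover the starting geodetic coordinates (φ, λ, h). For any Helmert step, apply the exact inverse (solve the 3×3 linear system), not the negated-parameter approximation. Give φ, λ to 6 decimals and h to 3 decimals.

φ=64.250145°, λ=-24.799912°, h=1057.012 m

start: X=2523361.1310, Y=-1165678.2517, Z=5723210.9101 m
→ Helmert⁻¹: X=2522898.4100, Y=-1165224.1661, Z=5722571.8331
→ Helmert⁻¹: X=2522490.6043, Y=-1165499.6306, Z=5722368.7427
→ Helmert⁻¹: X=2522671.0498, Y=-1165632.9685, Z=5722836.6446
→ geod (Bowring, a=6378137.000): φ=64.25014500°, λ=-24.79991200°, h=1057.0120 m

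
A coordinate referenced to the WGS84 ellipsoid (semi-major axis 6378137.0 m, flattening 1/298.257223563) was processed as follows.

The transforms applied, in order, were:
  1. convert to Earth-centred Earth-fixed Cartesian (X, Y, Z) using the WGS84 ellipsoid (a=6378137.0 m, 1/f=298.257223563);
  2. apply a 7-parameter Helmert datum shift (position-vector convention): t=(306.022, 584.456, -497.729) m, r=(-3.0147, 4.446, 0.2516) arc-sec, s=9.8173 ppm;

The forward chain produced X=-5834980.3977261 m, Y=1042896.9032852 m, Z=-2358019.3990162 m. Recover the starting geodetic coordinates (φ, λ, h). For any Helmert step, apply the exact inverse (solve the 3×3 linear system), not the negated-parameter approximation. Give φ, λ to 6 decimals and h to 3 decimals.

φ=-21.821995°, λ=169.872018°, h=3988.739 m

start: X=-5834980.3977, Y=1042896.9033, Z=-2358019.3990 m
→ Helmert⁻¹: X=-5835177.0443, Y=1042343.7904, Z=-2357609.0674
→ geod (Bowring, a=6378137.000): φ=-21.82199500°, λ=169.87201800°, h=3988.7390 m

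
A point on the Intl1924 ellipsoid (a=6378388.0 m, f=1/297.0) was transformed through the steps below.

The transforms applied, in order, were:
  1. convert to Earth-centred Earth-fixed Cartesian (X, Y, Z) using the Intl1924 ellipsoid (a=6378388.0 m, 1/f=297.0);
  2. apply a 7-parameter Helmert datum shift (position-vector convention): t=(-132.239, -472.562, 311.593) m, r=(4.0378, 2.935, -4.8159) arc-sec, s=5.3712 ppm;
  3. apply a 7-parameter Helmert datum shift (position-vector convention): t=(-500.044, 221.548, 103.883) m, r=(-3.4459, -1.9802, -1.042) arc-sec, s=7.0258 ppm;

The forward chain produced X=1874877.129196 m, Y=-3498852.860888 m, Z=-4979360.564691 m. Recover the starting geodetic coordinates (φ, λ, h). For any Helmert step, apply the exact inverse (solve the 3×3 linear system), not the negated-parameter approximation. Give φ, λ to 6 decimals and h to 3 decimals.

start: X=1874877.1292, Y=-3498852.8609, Z=-4979360.5647 m
→ Helmert⁻¹: X=1875333.8685, Y=-3498957.1629, Z=-4979505.9212
→ Helmert⁻¹: X=1875608.5755, Y=-3498519.4996, Z=-4979695.5918
→ geod (Bowring, a=6378388.000): φ=-51.62795200°, λ=-61.80357600°, h=3043.4000 m

φ=-51.627952°, λ=-61.803576°, h=3043.400 m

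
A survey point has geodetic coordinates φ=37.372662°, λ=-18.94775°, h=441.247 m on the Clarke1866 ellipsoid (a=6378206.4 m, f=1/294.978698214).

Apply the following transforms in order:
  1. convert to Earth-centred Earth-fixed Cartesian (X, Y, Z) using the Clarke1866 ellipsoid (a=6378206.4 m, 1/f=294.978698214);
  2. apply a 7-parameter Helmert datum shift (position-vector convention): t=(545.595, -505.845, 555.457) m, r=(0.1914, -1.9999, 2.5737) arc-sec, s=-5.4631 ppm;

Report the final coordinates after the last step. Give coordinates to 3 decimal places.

X=4800959.830 m, Y=-1648475.303 m, Z=3850996.367 m

start: φ=37.372662°, λ=-18.947750°, h=441.247 m
→ ECEF (a=6378206.400, f=1/294.978698214): X=4800457.2294, Y=-1648034.7865, Z=3850416.9305
→ Helmert 7p (PV): X=4800959.8299, Y=-1648475.3029, Z=3850996.3670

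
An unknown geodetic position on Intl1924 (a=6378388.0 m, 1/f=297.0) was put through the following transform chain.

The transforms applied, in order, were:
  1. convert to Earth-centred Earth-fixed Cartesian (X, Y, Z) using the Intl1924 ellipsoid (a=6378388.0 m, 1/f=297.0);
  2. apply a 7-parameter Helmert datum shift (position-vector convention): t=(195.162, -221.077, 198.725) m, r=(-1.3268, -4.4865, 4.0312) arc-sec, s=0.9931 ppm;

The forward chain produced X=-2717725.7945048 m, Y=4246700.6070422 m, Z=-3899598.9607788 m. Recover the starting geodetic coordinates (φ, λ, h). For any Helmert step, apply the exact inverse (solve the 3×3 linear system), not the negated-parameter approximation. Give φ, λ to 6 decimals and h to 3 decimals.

φ=-37.905783°, λ=122.617739°, h=3981.717 m

start: X=-2717725.7945, Y=4246700.6070, Z=-3899598.9608 m
→ Helmert⁻¹: X=-2717920.0780, Y=4246995.6698, Z=-3899707.3761
→ geod (Bowring, a=6378388.000): φ=-37.90578300°, λ=122.61773900°, h=3981.7170 m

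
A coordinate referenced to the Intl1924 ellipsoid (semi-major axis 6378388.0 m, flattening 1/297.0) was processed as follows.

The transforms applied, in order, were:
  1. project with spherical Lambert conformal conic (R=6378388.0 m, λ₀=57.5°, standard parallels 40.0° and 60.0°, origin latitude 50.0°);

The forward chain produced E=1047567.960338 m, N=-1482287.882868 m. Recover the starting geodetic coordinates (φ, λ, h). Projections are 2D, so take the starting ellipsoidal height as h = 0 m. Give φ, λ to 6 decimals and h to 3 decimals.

φ=35.884699°, λ=68.997340°, h=0.000 m

start: E=1047567.9603, N=-1482287.8829 m
→ lcc⁻¹: φ=35.88469900°, λ=68.99734000°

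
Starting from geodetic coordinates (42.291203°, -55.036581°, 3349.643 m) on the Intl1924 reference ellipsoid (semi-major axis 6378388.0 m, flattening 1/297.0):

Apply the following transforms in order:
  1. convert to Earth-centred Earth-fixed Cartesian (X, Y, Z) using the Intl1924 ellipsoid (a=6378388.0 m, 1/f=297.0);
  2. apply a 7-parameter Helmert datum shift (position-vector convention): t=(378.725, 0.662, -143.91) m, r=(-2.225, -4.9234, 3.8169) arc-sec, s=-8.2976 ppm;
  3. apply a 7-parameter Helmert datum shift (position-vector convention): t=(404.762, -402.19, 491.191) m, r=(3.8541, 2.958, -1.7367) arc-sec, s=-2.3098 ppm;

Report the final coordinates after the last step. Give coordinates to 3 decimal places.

start: φ=42.291203°, λ=-55.036581°, h=3349.643 m
→ ECEF (a=6378388.000, f=1/297.0): X=2709389.6087, Y=-3874672.1832, Z=4271914.0855
→ Helmert 7p (PV): X=2709715.5850, Y=-3874543.1531, Z=4271841.1958
→ Helmert 7p (PV): X=2710142.7269, Y=-3875039.0288, Z=4272211.2639

X=2710142.727 m, Y=-3875039.029 m, Z=4272211.264 m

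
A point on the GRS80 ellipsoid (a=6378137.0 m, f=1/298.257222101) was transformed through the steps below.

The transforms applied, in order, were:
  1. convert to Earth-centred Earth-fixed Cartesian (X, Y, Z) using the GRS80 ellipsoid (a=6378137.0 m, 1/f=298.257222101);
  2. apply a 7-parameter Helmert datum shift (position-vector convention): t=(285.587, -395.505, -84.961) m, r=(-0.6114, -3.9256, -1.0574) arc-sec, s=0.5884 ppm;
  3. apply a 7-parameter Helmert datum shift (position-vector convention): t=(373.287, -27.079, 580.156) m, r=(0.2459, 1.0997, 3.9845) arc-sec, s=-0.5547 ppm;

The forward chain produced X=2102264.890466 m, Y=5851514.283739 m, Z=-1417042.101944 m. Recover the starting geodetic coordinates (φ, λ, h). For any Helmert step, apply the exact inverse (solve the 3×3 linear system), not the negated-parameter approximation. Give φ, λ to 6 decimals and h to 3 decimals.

φ=-12.926503°, λ=70.244628°, h=331.793 m

start: X=2102264.8905, Y=5851514.2837, Z=-1417042.1019 m
→ Helmert⁻¹: X=2102013.3632, Y=5851502.3131, Z=-1417618.8133
→ Helmert⁻¹: X=2101669.5615, Y=5851909.3508, Z=-1417555.6710
→ geod (Bowring, a=6378137.000): φ=-12.92650300°, λ=70.24462800°, h=331.7930 m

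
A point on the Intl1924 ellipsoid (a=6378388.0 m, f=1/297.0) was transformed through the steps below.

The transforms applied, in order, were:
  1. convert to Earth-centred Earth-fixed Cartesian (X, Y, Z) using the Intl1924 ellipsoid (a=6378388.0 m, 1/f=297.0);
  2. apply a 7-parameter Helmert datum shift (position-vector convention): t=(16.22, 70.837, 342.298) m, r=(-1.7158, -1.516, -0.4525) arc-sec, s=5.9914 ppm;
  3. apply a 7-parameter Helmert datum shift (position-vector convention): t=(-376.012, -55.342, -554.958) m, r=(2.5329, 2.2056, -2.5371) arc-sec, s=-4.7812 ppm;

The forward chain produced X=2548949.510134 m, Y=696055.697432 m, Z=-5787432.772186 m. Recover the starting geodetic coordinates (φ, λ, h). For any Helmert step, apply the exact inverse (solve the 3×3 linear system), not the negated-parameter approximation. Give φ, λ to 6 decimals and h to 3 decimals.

φ=-65.602661°, λ=15.271550°, h=1415.753 m

start: X=2548949.5101, Y=696055.6974, Z=-5787432.7722 m
→ Helmert⁻¹: X=2549391.0286, Y=696074.6637, Z=-5786886.7695
→ Helmert⁻¹: X=2549315.4727, Y=696053.3898, Z=-5787207.3409
→ geod (Bowring, a=6378388.000): φ=-65.60266100°, λ=15.27155000°, h=1415.7530 m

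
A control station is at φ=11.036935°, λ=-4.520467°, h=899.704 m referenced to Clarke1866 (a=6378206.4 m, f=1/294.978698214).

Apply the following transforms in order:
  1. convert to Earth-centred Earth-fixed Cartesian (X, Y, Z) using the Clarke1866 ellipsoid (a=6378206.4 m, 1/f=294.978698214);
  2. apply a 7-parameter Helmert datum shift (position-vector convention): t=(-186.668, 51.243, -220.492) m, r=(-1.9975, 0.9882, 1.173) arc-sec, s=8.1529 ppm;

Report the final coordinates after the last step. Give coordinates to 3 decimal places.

start: φ=11.036935°, λ=-4.520467°, h=899.704 m
→ ECEF (a=6378206.400, f=1/294.978698214): X=6242415.4146, Y=-493532.5169, Z=1213112.7845
→ Helmert 7p (PV): X=6242288.2591, Y=-493438.0495, Z=1212877.0552

X=6242288.259 m, Y=-493438.050 m, Z=1212877.055 m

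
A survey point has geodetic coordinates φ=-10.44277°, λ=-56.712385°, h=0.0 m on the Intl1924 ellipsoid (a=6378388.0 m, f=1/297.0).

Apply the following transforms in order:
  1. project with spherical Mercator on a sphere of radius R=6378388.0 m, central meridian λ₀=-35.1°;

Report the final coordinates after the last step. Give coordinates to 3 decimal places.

start: φ=-10.442770°, λ=-56.712385°, h=0.000 m
→ merc (R=6378388.0, λ₀=-35.1°): E=-2405974.3721, N=-1169019.8989

E=-2405974.372 m, N=-1169019.899 m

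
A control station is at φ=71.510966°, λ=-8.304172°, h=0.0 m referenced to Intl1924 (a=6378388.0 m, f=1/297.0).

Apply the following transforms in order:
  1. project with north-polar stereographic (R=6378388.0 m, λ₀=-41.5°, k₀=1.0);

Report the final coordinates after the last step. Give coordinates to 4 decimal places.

start: φ=71.510966°, λ=-8.304172°, h=0.000 m
→ stereo (R=6378388.0, λ₀=-41.5°): E=1136789.8307, N=-1737473.0604

E=1136789.8307 m, N=-1737473.0604 m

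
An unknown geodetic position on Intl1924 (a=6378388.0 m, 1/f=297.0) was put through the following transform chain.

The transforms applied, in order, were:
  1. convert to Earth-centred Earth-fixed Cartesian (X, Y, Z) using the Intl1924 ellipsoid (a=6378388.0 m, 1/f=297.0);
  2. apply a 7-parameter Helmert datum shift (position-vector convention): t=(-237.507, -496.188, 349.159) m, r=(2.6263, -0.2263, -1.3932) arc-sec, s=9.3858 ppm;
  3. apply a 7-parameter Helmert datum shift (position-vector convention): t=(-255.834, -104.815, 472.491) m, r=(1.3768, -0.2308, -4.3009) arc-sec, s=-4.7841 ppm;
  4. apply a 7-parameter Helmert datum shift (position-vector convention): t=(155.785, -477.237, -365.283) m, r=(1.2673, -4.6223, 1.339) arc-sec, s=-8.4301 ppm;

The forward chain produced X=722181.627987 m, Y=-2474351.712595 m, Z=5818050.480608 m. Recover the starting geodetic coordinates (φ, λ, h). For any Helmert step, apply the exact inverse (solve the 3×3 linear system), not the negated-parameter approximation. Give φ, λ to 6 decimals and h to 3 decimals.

start: X=722181.6280, Y=-2474351.7126, Z=5818050.4806 m
→ Helmert⁻¹: X=722146.2594, Y=-2473864.2698, Z=5818463.8304
→ Helmert⁻¹: X=722463.6399, Y=-2473717.3903, Z=5818034.8768
→ Helmert⁻¹: X=722717.4511, Y=-2473119.0335, Z=5817661.8112
→ geod (Bowring, a=6378388.000): φ=66.25488600°, λ=-73.71009900°, h=2271.4670 m

φ=66.254886°, λ=-73.710099°, h=2271.467 m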